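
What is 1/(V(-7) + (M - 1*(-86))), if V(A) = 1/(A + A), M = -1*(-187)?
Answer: 14/3821 ≈ 0.0036640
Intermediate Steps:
M = 187
V(A) = 1/(2*A)
1/(V(-7) + (M - 1*(-86))) = 1/((½)/(-7) + (187 - 1*(-86))) = 1/((½)*(-⅐) + (187 + 86)) = 1/(-1/14 + 273) = 1/(3821/14) = 14/3821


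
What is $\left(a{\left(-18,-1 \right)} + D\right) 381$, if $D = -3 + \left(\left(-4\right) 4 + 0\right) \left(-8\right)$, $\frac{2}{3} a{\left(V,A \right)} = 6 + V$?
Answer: $40767$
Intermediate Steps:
$a{\left(V,A \right)} = 9 + \frac{3 V}{2}$ ($a{\left(V,A \right)} = \frac{3 \left(6 + V\right)}{2} = 9 + \frac{3 V}{2}$)
$D = 125$ ($D = -3 + \left(-16 + 0\right) \left(-8\right) = -3 - -128 = -3 + 128 = 125$)
$\left(a{\left(-18,-1 \right)} + D\right) 381 = \left(\left(9 + \frac{3}{2} \left(-18\right)\right) + 125\right) 381 = \left(\left(9 - 27\right) + 125\right) 381 = \left(-18 + 125\right) 381 = 107 \cdot 381 = 40767$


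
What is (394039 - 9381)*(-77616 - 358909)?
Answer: -167912833450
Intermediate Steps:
(394039 - 9381)*(-77616 - 358909) = 384658*(-436525) = -167912833450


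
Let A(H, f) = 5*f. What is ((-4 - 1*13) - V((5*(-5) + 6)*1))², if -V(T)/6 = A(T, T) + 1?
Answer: 337561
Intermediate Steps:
V(T) = -6 - 30*T (V(T) = -6*(5*T + 1) = -6*(1 + 5*T) = -6 - 30*T)
((-4 - 1*13) - V((5*(-5) + 6)*1))² = ((-4 - 1*13) - (-6 - 30*(5*(-5) + 6)))² = ((-4 - 13) - (-6 - 30*(-25 + 6)))² = (-17 - (-6 - (-570)))² = (-17 - (-6 - 30*(-19)))² = (-17 - (-6 + 570))² = (-17 - 1*564)² = (-17 - 564)² = (-581)² = 337561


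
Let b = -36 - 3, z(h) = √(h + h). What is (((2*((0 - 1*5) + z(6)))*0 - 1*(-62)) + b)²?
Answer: 529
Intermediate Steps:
z(h) = √2*√h (z(h) = √(2*h) = √2*√h)
b = -39
(((2*((0 - 1*5) + z(6)))*0 - 1*(-62)) + b)² = (((2*((0 - 1*5) + √2*√6))*0 - 1*(-62)) - 39)² = (((2*((0 - 5) + 2*√3))*0 + 62) - 39)² = (((2*(-5 + 2*√3))*0 + 62) - 39)² = (((-10 + 4*√3)*0 + 62) - 39)² = ((0 + 62) - 39)² = (62 - 39)² = 23² = 529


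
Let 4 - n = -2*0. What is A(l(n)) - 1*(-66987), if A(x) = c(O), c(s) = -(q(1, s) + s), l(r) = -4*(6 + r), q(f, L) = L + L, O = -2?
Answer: 66993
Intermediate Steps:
n = 4 (n = 4 - (-2)*0 = 4 - 1*0 = 4 + 0 = 4)
q(f, L) = 2*L
l(r) = -24 - 4*r
c(s) = -3*s (c(s) = -(2*s + s) = -3*s)
A(x) = 6 (A(x) = -3*(-2) = 6)
A(l(n)) - 1*(-66987) = 6 - 1*(-66987) = 6 + 66987 = 66993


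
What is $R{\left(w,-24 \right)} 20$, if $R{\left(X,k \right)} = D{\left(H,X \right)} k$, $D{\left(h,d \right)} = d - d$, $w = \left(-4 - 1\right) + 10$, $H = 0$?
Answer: $0$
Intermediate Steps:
$w = 5$ ($w = -5 + 10 = 5$)
$D{\left(h,d \right)} = 0$
$R{\left(X,k \right)} = 0$ ($R{\left(X,k \right)} = 0 k = 0$)
$R{\left(w,-24 \right)} 20 = 0 \cdot 20 = 0$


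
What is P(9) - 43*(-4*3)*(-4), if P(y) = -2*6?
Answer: -2076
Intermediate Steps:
P(y) = -12
P(9) - 43*(-4*3)*(-4) = -12 - 43*(-4*3)*(-4) = -12 - (-516)*(-4) = -12 - 43*48 = -12 - 2064 = -2076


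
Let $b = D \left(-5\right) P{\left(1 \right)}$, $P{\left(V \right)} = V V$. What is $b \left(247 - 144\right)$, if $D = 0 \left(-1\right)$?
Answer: $0$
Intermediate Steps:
$D = 0$
$P{\left(V \right)} = V^{2}$
$b = 0$ ($b = 0 \left(-5\right) 1^{2} = 0 \cdot 1 = 0$)
$b \left(247 - 144\right) = 0 \left(247 - 144\right) = 0 \cdot 103 = 0$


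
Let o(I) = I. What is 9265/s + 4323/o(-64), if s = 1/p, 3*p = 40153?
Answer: 23809109911/192 ≈ 1.2401e+8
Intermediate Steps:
p = 40153/3 (p = (⅓)*40153 = 40153/3 ≈ 13384.)
s = 3/40153 (s = 1/(40153/3) = 3/40153 ≈ 7.4714e-5)
9265/s + 4323/o(-64) = 9265/(3/40153) + 4323/(-64) = 9265*(40153/3) + 4323*(-1/64) = 372017545/3 - 4323/64 = 23809109911/192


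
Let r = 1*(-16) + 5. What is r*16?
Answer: -176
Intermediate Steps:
r = -11 (r = -16 + 5 = -11)
r*16 = -11*16 = -176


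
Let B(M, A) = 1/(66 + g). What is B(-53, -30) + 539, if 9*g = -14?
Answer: 312629/580 ≈ 539.02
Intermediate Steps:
g = -14/9 (g = (⅑)*(-14) = -14/9 ≈ -1.5556)
B(M, A) = 9/580 (B(M, A) = 1/(66 - 14/9) = 1/(580/9) = 9/580)
B(-53, -30) + 539 = 9/580 + 539 = 312629/580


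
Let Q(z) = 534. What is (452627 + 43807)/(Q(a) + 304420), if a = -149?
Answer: 248217/152477 ≈ 1.6279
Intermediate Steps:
(452627 + 43807)/(Q(a) + 304420) = (452627 + 43807)/(534 + 304420) = 496434/304954 = 496434*(1/304954) = 248217/152477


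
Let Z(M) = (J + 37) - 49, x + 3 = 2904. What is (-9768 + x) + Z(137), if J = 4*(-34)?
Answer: -7015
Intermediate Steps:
x = 2901 (x = -3 + 2904 = 2901)
J = -136
Z(M) = -148 (Z(M) = (-136 + 37) - 49 = -99 - 49 = -148)
(-9768 + x) + Z(137) = (-9768 + 2901) - 148 = -6867 - 148 = -7015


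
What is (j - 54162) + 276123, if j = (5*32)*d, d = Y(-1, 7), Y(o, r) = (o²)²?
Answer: 222121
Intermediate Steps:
Y(o, r) = o⁴
d = 1 (d = (-1)⁴ = 1)
j = 160 (j = (5*32)*1 = 160*1 = 160)
(j - 54162) + 276123 = (160 - 54162) + 276123 = -54002 + 276123 = 222121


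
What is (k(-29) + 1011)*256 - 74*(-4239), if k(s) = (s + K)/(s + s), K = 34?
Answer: 16601918/29 ≈ 5.7248e+5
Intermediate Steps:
k(s) = (34 + s)/(2*s) (k(s) = (s + 34)/(s + s) = (34 + s)/((2*s)) = (34 + s)*(1/(2*s)) = (34 + s)/(2*s))
(k(-29) + 1011)*256 - 74*(-4239) = ((½)*(34 - 29)/(-29) + 1011)*256 - 74*(-4239) = ((½)*(-1/29)*5 + 1011)*256 + 313686 = (-5/58 + 1011)*256 + 313686 = (58633/58)*256 + 313686 = 7505024/29 + 313686 = 16601918/29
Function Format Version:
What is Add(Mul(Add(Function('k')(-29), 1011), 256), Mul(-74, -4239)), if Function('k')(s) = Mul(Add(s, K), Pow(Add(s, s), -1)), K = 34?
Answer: Rational(16601918, 29) ≈ 5.7248e+5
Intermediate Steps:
Function('k')(s) = Mul(Rational(1, 2), Pow(s, -1), Add(34, s)) (Function('k')(s) = Mul(Add(s, 34), Pow(Add(s, s), -1)) = Mul(Add(34, s), Pow(Mul(2, s), -1)) = Mul(Add(34, s), Mul(Rational(1, 2), Pow(s, -1))) = Mul(Rational(1, 2), Pow(s, -1), Add(34, s)))
Add(Mul(Add(Function('k')(-29), 1011), 256), Mul(-74, -4239)) = Add(Mul(Add(Mul(Rational(1, 2), Pow(-29, -1), Add(34, -29)), 1011), 256), Mul(-74, -4239)) = Add(Mul(Add(Mul(Rational(1, 2), Rational(-1, 29), 5), 1011), 256), 313686) = Add(Mul(Add(Rational(-5, 58), 1011), 256), 313686) = Add(Mul(Rational(58633, 58), 256), 313686) = Add(Rational(7505024, 29), 313686) = Rational(16601918, 29)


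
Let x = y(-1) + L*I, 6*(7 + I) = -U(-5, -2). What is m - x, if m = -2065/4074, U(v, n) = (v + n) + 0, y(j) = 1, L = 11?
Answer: 6078/97 ≈ 62.660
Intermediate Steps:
U(v, n) = n + v (U(v, n) = (n + v) + 0 = n + v)
m = -295/582 (m = -2065*1/4074 = -295/582 ≈ -0.50687)
I = -35/6 (I = -7 + (-(-2 - 5))/6 = -7 + (-1*(-7))/6 = -7 + (⅙)*7 = -7 + 7/6 = -35/6 ≈ -5.8333)
x = -379/6 (x = 1 + 11*(-35/6) = 1 - 385/6 = -379/6 ≈ -63.167)
m - x = -295/582 - 1*(-379/6) = -295/582 + 379/6 = 6078/97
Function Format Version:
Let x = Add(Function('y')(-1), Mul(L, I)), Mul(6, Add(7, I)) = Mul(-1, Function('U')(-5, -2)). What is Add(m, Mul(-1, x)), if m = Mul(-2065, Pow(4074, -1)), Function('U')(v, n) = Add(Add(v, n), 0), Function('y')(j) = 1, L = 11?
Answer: Rational(6078, 97) ≈ 62.660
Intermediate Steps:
Function('U')(v, n) = Add(n, v) (Function('U')(v, n) = Add(Add(n, v), 0) = Add(n, v))
m = Rational(-295, 582) (m = Mul(-2065, Rational(1, 4074)) = Rational(-295, 582) ≈ -0.50687)
I = Rational(-35, 6) (I = Add(-7, Mul(Rational(1, 6), Mul(-1, Add(-2, -5)))) = Add(-7, Mul(Rational(1, 6), Mul(-1, -7))) = Add(-7, Mul(Rational(1, 6), 7)) = Add(-7, Rational(7, 6)) = Rational(-35, 6) ≈ -5.8333)
x = Rational(-379, 6) (x = Add(1, Mul(11, Rational(-35, 6))) = Add(1, Rational(-385, 6)) = Rational(-379, 6) ≈ -63.167)
Add(m, Mul(-1, x)) = Add(Rational(-295, 582), Mul(-1, Rational(-379, 6))) = Add(Rational(-295, 582), Rational(379, 6)) = Rational(6078, 97)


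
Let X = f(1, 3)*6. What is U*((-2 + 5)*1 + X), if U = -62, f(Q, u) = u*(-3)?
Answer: 3162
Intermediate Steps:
f(Q, u) = -3*u
X = -54 (X = -3*3*6 = -9*6 = -54)
U*((-2 + 5)*1 + X) = -62*((-2 + 5)*1 - 54) = -62*(3*1 - 54) = -62*(3 - 54) = -62*(-51) = 3162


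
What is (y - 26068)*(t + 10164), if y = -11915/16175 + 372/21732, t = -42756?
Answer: 4977639570447936/5858585 ≈ 8.4963e+8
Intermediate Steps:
y = -4215328/5858585 (y = -11915*1/16175 + 372*(1/21732) = -2383/3235 + 31/1811 = -4215328/5858585 ≈ -0.71951)
(y - 26068)*(t + 10164) = (-4215328/5858585 - 26068)*(-42756 + 10164) = -152725809108/5858585*(-32592) = 4977639570447936/5858585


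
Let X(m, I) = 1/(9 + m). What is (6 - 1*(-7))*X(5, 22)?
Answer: 13/14 ≈ 0.92857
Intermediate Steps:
(6 - 1*(-7))*X(5, 22) = (6 - 1*(-7))/(9 + 5) = (6 + 7)/14 = 13*(1/14) = 13/14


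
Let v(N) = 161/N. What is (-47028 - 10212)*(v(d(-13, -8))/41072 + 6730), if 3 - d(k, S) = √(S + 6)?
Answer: -21755211400665/56474 - 1151955*I*√2/56474 ≈ -3.8523e+8 - 28.847*I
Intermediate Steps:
d(k, S) = 3 - √(6 + S) (d(k, S) = 3 - √(S + 6) = 3 - √(6 + S))
(-47028 - 10212)*(v(d(-13, -8))/41072 + 6730) = (-47028 - 10212)*((161/(3 - √(6 - 8)))/41072 + 6730) = -57240*((161/(3 - √(-2)))*(1/41072) + 6730) = -57240*((161/(3 - I*√2))*(1/41072) + 6730) = -57240*(161/(41072*(3 - I*√2)) + 6730) = -57240*(6730 + 161/(41072*(3 - I*√2))) = -385225200 - 1151955/(5134*(3 - I*√2))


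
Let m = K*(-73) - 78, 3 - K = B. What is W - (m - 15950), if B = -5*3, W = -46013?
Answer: -28671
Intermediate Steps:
B = -15
K = 18 (K = 3 - 1*(-15) = 3 + 15 = 18)
m = -1392 (m = 18*(-73) - 78 = -1314 - 78 = -1392)
W - (m - 15950) = -46013 - (-1392 - 15950) = -46013 - 1*(-17342) = -46013 + 17342 = -28671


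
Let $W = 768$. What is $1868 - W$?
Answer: $1100$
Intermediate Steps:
$1868 - W = 1868 - 768 = 1100$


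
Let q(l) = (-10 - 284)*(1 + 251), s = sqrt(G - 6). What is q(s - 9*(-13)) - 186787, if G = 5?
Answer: -260875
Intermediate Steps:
s = I (s = sqrt(5 - 6) = sqrt(-1) = I ≈ 1.0*I)
q(l) = -74088 (q(l) = -294*252 = -74088)
q(s - 9*(-13)) - 186787 = -74088 - 186787 = -260875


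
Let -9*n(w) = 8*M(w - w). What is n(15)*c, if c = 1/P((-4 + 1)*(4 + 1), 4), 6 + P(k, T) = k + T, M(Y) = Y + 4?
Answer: 32/153 ≈ 0.20915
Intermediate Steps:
M(Y) = 4 + Y
n(w) = -32/9 (n(w) = -8*(4 + (w - w))/9 = -8*(4 + 0)/9 = -8*4/9 = -⅑*32 = -32/9)
P(k, T) = -6 + T + k (P(k, T) = -6 + (k + T) = -6 + (T + k) = -6 + T + k)
c = -1/17 (c = 1/(-6 + 4 + (-4 + 1)*(4 + 1)) = 1/(-6 + 4 - 3*5) = 1/(-6 + 4 - 15) = 1/(-17) = -1/17 ≈ -0.058824)
n(15)*c = -32/9*(-1/17) = 32/153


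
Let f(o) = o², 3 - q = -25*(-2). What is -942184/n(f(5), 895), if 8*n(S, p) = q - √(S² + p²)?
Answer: -354261184/799441 + 37687360*√32066/799441 ≈ 7998.6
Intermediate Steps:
q = -47 (q = 3 - (-25)*(-2) = 3 - 1*50 = 3 - 50 = -47)
n(S, p) = -47/8 - √(S² + p²)/8 (n(S, p) = (-47 - √(S² + p²))/8 = -47/8 - √(S² + p²)/8)
-942184/n(f(5), 895) = -942184/(-47/8 - √((5²)² + 895²)/8) = -942184/(-47/8 - √(25² + 801025)/8) = -942184/(-47/8 - √(625 + 801025)/8) = -942184/(-47/8 - 5*√32066/8)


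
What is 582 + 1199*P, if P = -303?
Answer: -362715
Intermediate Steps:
582 + 1199*P = 582 + 1199*(-303) = 582 - 363297 = -362715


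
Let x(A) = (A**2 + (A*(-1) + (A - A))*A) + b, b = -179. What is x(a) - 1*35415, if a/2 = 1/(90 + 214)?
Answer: -35594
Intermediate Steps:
a = 1/152 (a = 2/(90 + 214) = 2/304 = 2*(1/304) = 1/152 ≈ 0.0065789)
x(A) = -179 (x(A) = (A**2 + (A*(-1) + (A - A))*A) - 179 = (A**2 + (-A + 0)*A) - 179 = (A**2 + (-A)*A) - 179 = (A**2 - A**2) - 179 = 0 - 179 = -179)
x(a) - 1*35415 = -179 - 1*35415 = -179 - 35415 = -35594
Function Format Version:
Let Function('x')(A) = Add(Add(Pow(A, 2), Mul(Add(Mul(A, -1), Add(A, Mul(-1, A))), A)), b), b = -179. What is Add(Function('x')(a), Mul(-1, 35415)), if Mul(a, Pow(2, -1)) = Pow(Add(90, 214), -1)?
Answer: -35594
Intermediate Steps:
a = Rational(1, 152) (a = Mul(2, Pow(Add(90, 214), -1)) = Mul(2, Pow(304, -1)) = Mul(2, Rational(1, 304)) = Rational(1, 152) ≈ 0.0065789)
Function('x')(A) = -179 (Function('x')(A) = Add(Add(Pow(A, 2), Mul(Add(Mul(A, -1), Add(A, Mul(-1, A))), A)), -179) = Add(Add(Pow(A, 2), Mul(Add(Mul(-1, A), 0), A)), -179) = Add(Add(Pow(A, 2), Mul(Mul(-1, A), A)), -179) = Add(Add(Pow(A, 2), Mul(-1, Pow(A, 2))), -179) = Add(0, -179) = -179)
Add(Function('x')(a), Mul(-1, 35415)) = Add(-179, Mul(-1, 35415)) = Add(-179, -35415) = -35594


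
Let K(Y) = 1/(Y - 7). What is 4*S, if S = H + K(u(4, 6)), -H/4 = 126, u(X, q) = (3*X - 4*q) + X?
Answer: -30244/15 ≈ -2016.3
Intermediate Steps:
u(X, q) = -4*q + 4*X (u(X, q) = (-4*q + 3*X) + X = -4*q + 4*X)
K(Y) = 1/(-7 + Y)
H = -504 (H = -4*126 = -504)
S = -7561/15 (S = -504 + 1/(-7 + (-4*6 + 4*4)) = -504 + 1/(-7 + (-24 + 16)) = -504 + 1/(-7 - 8) = -504 + 1/(-15) = -504 - 1/15 = -7561/15 ≈ -504.07)
4*S = 4*(-7561/15) = -30244/15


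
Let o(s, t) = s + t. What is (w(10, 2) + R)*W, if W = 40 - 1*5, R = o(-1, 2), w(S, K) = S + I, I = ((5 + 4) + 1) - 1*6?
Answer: 525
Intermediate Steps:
I = 4 (I = (9 + 1) - 6 = 10 - 6 = 4)
w(S, K) = 4 + S (w(S, K) = S + 4 = 4 + S)
R = 1 (R = -1 + 2 = 1)
W = 35 (W = 40 - 5 = 35)
(w(10, 2) + R)*W = ((4 + 10) + 1)*35 = (14 + 1)*35 = 15*35 = 525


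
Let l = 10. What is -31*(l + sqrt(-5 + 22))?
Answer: -310 - 31*sqrt(17) ≈ -437.82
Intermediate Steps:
-31*(l + sqrt(-5 + 22)) = -31*(10 + sqrt(-5 + 22)) = -31*(10 + sqrt(17)) = -310 - 31*sqrt(17)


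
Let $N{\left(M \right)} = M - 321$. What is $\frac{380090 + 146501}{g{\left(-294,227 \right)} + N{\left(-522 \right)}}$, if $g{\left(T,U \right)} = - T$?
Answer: $- \frac{526591}{549} \approx -959.18$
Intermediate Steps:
$N{\left(M \right)} = -321 + M$
$\frac{380090 + 146501}{g{\left(-294,227 \right)} + N{\left(-522 \right)}} = \frac{380090 + 146501}{\left(-1\right) \left(-294\right) - 843} = \frac{526591}{294 - 843} = \frac{526591}{-549} = 526591 \left(- \frac{1}{549}\right) = - \frac{526591}{549}$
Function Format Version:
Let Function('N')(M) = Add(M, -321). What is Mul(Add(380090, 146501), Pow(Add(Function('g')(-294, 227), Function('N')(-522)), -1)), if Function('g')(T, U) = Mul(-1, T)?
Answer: Rational(-526591, 549) ≈ -959.18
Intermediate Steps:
Function('N')(M) = Add(-321, M)
Mul(Add(380090, 146501), Pow(Add(Function('g')(-294, 227), Function('N')(-522)), -1)) = Mul(Add(380090, 146501), Pow(Add(Mul(-1, -294), Add(-321, -522)), -1)) = Mul(526591, Pow(Add(294, -843), -1)) = Mul(526591, Pow(-549, -1)) = Mul(526591, Rational(-1, 549)) = Rational(-526591, 549)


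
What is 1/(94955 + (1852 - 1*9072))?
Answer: 1/87735 ≈ 1.1398e-5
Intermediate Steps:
1/(94955 + (1852 - 1*9072)) = 1/(94955 + (1852 - 9072)) = 1/(94955 - 7220) = 1/87735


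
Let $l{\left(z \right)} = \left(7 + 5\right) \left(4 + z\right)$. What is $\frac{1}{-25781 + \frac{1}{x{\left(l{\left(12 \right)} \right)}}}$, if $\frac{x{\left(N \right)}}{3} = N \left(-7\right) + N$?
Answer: $- \frac{3456}{89099137} \approx -3.8788 \cdot 10^{-5}$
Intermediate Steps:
$l{\left(z \right)} = 48 + 12 z$ ($l{\left(z \right)} = 12 \left(4 + z\right) = 48 + 12 z$)
$x{\left(N \right)} = - 18 N$ ($x{\left(N \right)} = 3 \left(N \left(-7\right) + N\right) = 3 \left(- 7 N + N\right) = 3 \left(- 6 N\right) = - 18 N$)
$\frac{1}{-25781 + \frac{1}{x{\left(l{\left(12 \right)} \right)}}} = \frac{1}{-25781 + \frac{1}{\left(-18\right) \left(48 + 12 \cdot 12\right)}} = \frac{1}{-25781 + \frac{1}{\left(-18\right) \left(48 + 144\right)}} = \frac{1}{-25781 + \frac{1}{\left(-18\right) 192}} = \frac{1}{-25781 + \frac{1}{-3456}} = \frac{1}{-25781 - \frac{1}{3456}} = \frac{1}{- \frac{89099137}{3456}} = - \frac{3456}{89099137}$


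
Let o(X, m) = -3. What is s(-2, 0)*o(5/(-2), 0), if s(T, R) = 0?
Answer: 0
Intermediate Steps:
s(-2, 0)*o(5/(-2), 0) = 0*(-3) = 0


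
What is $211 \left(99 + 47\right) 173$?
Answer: $5329438$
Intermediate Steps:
$211 \left(99 + 47\right) 173 = 211 \cdot 146 \cdot 173 = 30806 \cdot 173 = 5329438$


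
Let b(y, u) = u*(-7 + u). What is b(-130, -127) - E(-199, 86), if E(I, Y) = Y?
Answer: 16932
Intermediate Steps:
b(-130, -127) - E(-199, 86) = -127*(-7 - 127) - 1*86 = -127*(-134) - 86 = 17018 - 86 = 16932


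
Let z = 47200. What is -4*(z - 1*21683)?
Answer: -102068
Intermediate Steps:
-4*(z - 1*21683) = -4*(47200 - 1*21683) = -4*(47200 - 21683) = -4*25517 = -102068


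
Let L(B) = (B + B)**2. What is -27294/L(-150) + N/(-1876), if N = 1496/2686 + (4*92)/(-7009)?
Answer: -1182379362991/3895356885000 ≈ -0.30354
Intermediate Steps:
L(B) = 4*B**2 (L(B) = (2*B)**2 = 4*B**2)
N = 279324/553711 (N = 1496*(1/2686) + 368*(-1/7009) = 44/79 - 368/7009 = 279324/553711 ≈ 0.50446)
-27294/L(-150) + N/(-1876) = -27294/(4*(-150)**2) + (279324/553711)/(-1876) = -27294/(4*22500) + (279324/553711)*(-1/1876) = -27294/90000 - 69831/259690459 = -27294*1/90000 - 69831/259690459 = -4549/15000 - 69831/259690459 = -1182379362991/3895356885000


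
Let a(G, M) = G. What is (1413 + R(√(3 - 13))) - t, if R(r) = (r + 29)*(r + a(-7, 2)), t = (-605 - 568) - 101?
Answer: 2474 + 22*I*√10 ≈ 2474.0 + 69.57*I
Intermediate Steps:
t = -1274 (t = -1173 - 101 = -1274)
R(r) = (-7 + r)*(29 + r) (R(r) = (r + 29)*(r - 7) = (29 + r)*(-7 + r) = (-7 + r)*(29 + r))
(1413 + R(√(3 - 13))) - t = (1413 + (-203 + (√(3 - 13))² + 22*√(3 - 13))) - 1*(-1274) = (1413 + (-203 + (√(-10))² + 22*√(-10))) + 1274 = (1413 + (-203 + (I*√10)² + 22*(I*√10))) + 1274 = (1413 + (-203 - 10 + 22*I*√10)) + 1274 = (1413 + (-213 + 22*I*√10)) + 1274 = (1200 + 22*I*√10) + 1274 = 2474 + 22*I*√10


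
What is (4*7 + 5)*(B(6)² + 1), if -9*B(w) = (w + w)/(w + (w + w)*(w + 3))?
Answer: 321695/9747 ≈ 33.005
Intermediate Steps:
B(w) = -2*w/(9*(w + 2*w*(3 + w))) (B(w) = -(w + w)/(9*(w + (w + w)*(w + 3))) = -2*w/(9*(w + (2*w)*(3 + w))) = -2*w/(9*(w + 2*w*(3 + w))))
(4*7 + 5)*(B(6)² + 1) = (4*7 + 5)*((-2/(63 + 18*6))² + 1) = (28 + 5)*((-2/(63 + 108))² + 1) = 33*((-2/171)² + 1) = 33*(4/29241 + 1) = 33*(29245/29241) = 321695/9747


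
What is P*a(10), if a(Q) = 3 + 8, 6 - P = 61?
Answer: -605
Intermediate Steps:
P = -55 (P = 6 - 1*61 = 6 - 61 = -55)
a(Q) = 11
P*a(10) = -55*11 = -605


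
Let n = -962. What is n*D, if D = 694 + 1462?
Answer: -2074072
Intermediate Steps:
D = 2156
n*D = -962*2156 = -2074072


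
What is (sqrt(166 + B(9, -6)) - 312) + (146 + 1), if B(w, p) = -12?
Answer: -165 + sqrt(154) ≈ -152.59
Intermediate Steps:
(sqrt(166 + B(9, -6)) - 312) + (146 + 1) = (sqrt(166 - 12) - 312) + (146 + 1) = (sqrt(154) - 312) + 147 = (-312 + sqrt(154)) + 147 = -165 + sqrt(154)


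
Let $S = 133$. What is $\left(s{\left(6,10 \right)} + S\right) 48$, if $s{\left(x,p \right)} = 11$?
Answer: $6912$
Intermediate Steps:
$\left(s{\left(6,10 \right)} + S\right) 48 = \left(11 + 133\right) 48 = 144 \cdot 48 = 6912$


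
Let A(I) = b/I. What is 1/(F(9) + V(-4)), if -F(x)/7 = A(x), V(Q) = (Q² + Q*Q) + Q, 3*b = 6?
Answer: 9/238 ≈ 0.037815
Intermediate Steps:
b = 2 (b = (⅓)*6 = 2)
V(Q) = Q + 2*Q² (V(Q) = (Q² + Q²) + Q = 2*Q² + Q = Q + 2*Q²)
A(I) = 2/I
F(x) = -14/x
1/(F(9) + V(-4)) = 1/(-14/9 - 4*(1 + 2*(-4))) = 1/(-14*⅑ - 4*(1 - 8)) = 1/(-14/9 - 4*(-7)) = 1/(-14/9 + 28) = 1/(238/9) = 9/238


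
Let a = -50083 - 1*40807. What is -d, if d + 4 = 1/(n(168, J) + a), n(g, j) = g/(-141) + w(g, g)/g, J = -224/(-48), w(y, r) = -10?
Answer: 1435358584/358838659 ≈ 4.0000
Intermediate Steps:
J = 14/3 (J = -224*(-1/48) = 14/3 ≈ 4.6667)
n(g, j) = -10/g - g/141 (n(g, j) = g/(-141) - 10/g = g*(-1/141) - 10/g = -g/141 - 10/g = -10/g - g/141)
a = -90890 (a = -50083 - 40807 = -90890)
d = -1435358584/358838659 (d = -4 + 1/((-10/168 - 1/141*168) - 90890) = -4 + 1/((-10*1/168 - 56/47) - 90890) = -4 + 1/((-5/84 - 56/47) - 90890) = -4 + 1/(-4939/3948 - 90890) = -4 + 1/(-358838659/3948) = -4 - 3948/358838659 = -1435358584/358838659 ≈ -4.0000)
-d = -1*(-1435358584/358838659) = 1435358584/358838659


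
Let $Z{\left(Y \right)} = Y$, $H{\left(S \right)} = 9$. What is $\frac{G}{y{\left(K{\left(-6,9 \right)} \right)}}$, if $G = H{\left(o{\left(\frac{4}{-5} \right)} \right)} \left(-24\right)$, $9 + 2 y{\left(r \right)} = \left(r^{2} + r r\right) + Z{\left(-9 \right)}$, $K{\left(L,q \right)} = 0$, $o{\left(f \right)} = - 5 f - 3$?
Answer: $24$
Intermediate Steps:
$o{\left(f \right)} = -3 - 5 f$
$y{\left(r \right)} = -9 + r^{2}$ ($y{\left(r \right)} = - \frac{9}{2} + \frac{\left(r^{2} + r r\right) - 9}{2} = - \frac{9}{2} + \frac{\left(r^{2} + r^{2}\right) - 9}{2} = - \frac{9}{2} + \frac{2 r^{2} - 9}{2} = - \frac{9}{2} + \frac{-9 + 2 r^{2}}{2} = - \frac{9}{2} + \left(- \frac{9}{2} + r^{2}\right) = -9 + r^{2}$)
$G = -216$ ($G = 9 \left(-24\right) = -216$)
$\frac{G}{y{\left(K{\left(-6,9 \right)} \right)}} = - \frac{216}{-9 + 0^{2}} = - \frac{216}{-9 + 0} = - \frac{216}{-9} = \left(-216\right) \left(- \frac{1}{9}\right) = 24$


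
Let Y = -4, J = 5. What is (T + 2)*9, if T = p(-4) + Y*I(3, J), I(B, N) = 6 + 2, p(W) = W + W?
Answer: -342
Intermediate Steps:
p(W) = 2*W
I(B, N) = 8
T = -40 (T = 2*(-4) - 4*8 = -8 - 32 = -40)
(T + 2)*9 = (-40 + 2)*9 = -38*9 = -342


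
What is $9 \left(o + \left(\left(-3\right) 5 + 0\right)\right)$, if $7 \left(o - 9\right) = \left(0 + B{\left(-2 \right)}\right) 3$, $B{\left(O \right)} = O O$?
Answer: $- \frac{270}{7} \approx -38.571$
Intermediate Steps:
$B{\left(O \right)} = O^{2}$
$o = \frac{75}{7}$ ($o = 9 + \frac{\left(0 + \left(-2\right)^{2}\right) 3}{7} = 9 + \frac{\left(0 + 4\right) 3}{7} = 9 + \frac{4 \cdot 3}{7} = 9 + \frac{1}{7} \cdot 12 = 9 + \frac{12}{7} = \frac{75}{7} \approx 10.714$)
$9 \left(o + \left(\left(-3\right) 5 + 0\right)\right) = 9 \left(\frac{75}{7} + \left(\left(-3\right) 5 + 0\right)\right) = 9 \left(\frac{75}{7} + \left(-15 + 0\right)\right) = 9 \left(\frac{75}{7} - 15\right) = 9 \left(- \frac{30}{7}\right) = - \frac{270}{7}$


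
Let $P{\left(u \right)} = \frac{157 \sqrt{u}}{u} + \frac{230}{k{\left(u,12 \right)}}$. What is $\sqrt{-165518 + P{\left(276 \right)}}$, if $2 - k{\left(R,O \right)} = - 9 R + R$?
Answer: $\frac{\sqrt{-153952830165420 + 1058189106 \sqrt{69}}}{30498} \approx 406.83 i$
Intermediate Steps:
$k{\left(R,O \right)} = 2 + 8 R$ ($k{\left(R,O \right)} = 2 - \left(- 9 R + R\right) = 2 - - 8 R = 2 + 8 R$)
$P{\left(u \right)} = \frac{157}{\sqrt{u}} + \frac{230}{2 + 8 u}$ ($P{\left(u \right)} = \frac{157 \sqrt{u}}{u} + \frac{230}{2 + 8 u} = \frac{157}{\sqrt{u}} + \frac{230}{2 + 8 u}$)
$\sqrt{-165518 + P{\left(276 \right)}} = \sqrt{-165518 + \left(\frac{157}{2 \sqrt{69}} + \frac{230}{2 + 8 \cdot 276}\right)} = \sqrt{-165518 + \left(157 \frac{\sqrt{69}}{138} + \frac{230}{2 + 2208}\right)} = \sqrt{-165518 + \left(\frac{157 \sqrt{69}}{138} + \frac{230}{2210}\right)} = \sqrt{-165518 + \left(\frac{157 \sqrt{69}}{138} + 230 \cdot \frac{1}{2210}\right)} = \sqrt{-165518 + \left(\frac{157 \sqrt{69}}{138} + \frac{23}{221}\right)} = \sqrt{-165518 + \left(\frac{23}{221} + \frac{157 \sqrt{69}}{138}\right)} = \sqrt{- \frac{36579455}{221} + \frac{157 \sqrt{69}}{138}}$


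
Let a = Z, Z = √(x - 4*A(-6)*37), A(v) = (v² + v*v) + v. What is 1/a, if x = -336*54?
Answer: -I*√6978/13956 ≈ -0.0059856*I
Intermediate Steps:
x = -18144
A(v) = v + 2*v² (A(v) = (v² + v²) + v = 2*v² + v = v + 2*v²)
Z = 2*I*√6978 (Z = √(-18144 - (-24)*(1 + 2*(-6))*37) = √(-18144 - (-24)*(1 - 12)*37) = √(-18144 - (-24)*(-11)*37) = √(-18144 - 4*66*37) = √(-18144 - 264*37) = √(-18144 - 9768) = √(-27912) = 2*I*√6978 ≈ 167.07*I)
a = 2*I*√6978 ≈ 167.07*I
1/a = 1/(2*I*√6978) = -I*√6978/13956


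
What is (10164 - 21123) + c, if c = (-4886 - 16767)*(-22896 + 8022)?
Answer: 322055763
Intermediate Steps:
c = 322066722 (c = -21653*(-14874) = 322066722)
(10164 - 21123) + c = (10164 - 21123) + 322066722 = -10959 + 322066722 = 322055763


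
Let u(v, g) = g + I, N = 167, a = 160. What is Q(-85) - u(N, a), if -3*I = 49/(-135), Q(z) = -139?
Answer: -121144/405 ≈ -299.12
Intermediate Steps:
I = 49/405 (I = -49/(3*(-135)) = -49*(-1)/(3*135) = -⅓*(-49/135) = 49/405 ≈ 0.12099)
u(v, g) = 49/405 + g (u(v, g) = g + 49/405 = 49/405 + g)
Q(-85) - u(N, a) = -139 - (49/405 + 160) = -139 - 1*64849/405 = -139 - 64849/405 = -121144/405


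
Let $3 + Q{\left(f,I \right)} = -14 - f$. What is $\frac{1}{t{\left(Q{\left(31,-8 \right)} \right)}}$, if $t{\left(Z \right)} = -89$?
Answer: $- \frac{1}{89} \approx -0.011236$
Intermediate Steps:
$Q{\left(f,I \right)} = -17 - f$ ($Q{\left(f,I \right)} = -3 - \left(14 + f\right) = -17 - f$)
$\frac{1}{t{\left(Q{\left(31,-8 \right)} \right)}} = \frac{1}{-89} = - \frac{1}{89}$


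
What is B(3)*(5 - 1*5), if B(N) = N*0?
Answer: 0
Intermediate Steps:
B(N) = 0
B(3)*(5 - 1*5) = 0*(5 - 1*5) = 0*(5 - 5) = 0*0 = 0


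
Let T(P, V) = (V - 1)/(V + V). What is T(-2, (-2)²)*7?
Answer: 21/8 ≈ 2.6250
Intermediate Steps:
T(P, V) = (-1 + V)/(2*V) (T(P, V) = (-1 + V)/((2*V)) = (-1 + V)*(1/(2*V)) = (-1 + V)/(2*V))
T(-2, (-2)²)*7 = ((-1 + (-2)²)/(2*((-2)²)))*7 = ((½)*(-1 + 4)/4)*7 = ((½)*(¼)*3)*7 = (3/8)*7 = 21/8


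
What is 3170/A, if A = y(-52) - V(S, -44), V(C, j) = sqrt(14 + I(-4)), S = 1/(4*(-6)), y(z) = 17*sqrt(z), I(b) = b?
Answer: -3170/(sqrt(10) - 34*I*sqrt(13)) ≈ -0.66661 - 25.842*I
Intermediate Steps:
S = -1/24 (S = 1/(-24) = -1/24 ≈ -0.041667)
V(C, j) = sqrt(10) (V(C, j) = sqrt(14 - 4) = sqrt(10))
A = -sqrt(10) + 34*I*sqrt(13) (A = 17*sqrt(-52) - sqrt(10) = 17*(2*I*sqrt(13)) - sqrt(10) = 34*I*sqrt(13) - sqrt(10) = -sqrt(10) + 34*I*sqrt(13) ≈ -3.1623 + 122.59*I)
3170/A = 3170/(-sqrt(10) + 34*I*sqrt(13))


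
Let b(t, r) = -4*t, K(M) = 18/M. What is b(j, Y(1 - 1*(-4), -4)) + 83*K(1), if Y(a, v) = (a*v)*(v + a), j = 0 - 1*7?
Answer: 1522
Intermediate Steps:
j = -7 (j = 0 - 7 = -7)
Y(a, v) = a*v*(a + v) (Y(a, v) = (a*v)*(a + v) = a*v*(a + v))
b(j, Y(1 - 1*(-4), -4)) + 83*K(1) = -4*(-7) + 83*(18/1) = 28 + 83*(18*1) = 28 + 83*18 = 28 + 1494 = 1522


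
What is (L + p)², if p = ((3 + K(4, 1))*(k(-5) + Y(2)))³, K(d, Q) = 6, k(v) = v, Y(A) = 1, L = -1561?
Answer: 2324879089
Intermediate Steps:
p = -46656 (p = ((3 + 6)*(-5 + 1))³ = (9*(-4))³ = (-36)³ = -46656)
(L + p)² = (-1561 - 46656)² = (-48217)² = 2324879089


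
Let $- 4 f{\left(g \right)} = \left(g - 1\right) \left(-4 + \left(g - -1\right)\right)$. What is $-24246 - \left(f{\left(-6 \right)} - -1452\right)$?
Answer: $- \frac{102729}{4} \approx -25682.0$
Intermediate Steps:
$f{\left(g \right)} = - \frac{\left(-1 + g\right) \left(-3 + g\right)}{4}$ ($f{\left(g \right)} = - \frac{\left(g - 1\right) \left(-4 + \left(g - -1\right)\right)}{4} = - \frac{\left(-1 + g\right) \left(-4 + \left(g + 1\right)\right)}{4} = - \frac{\left(-1 + g\right) \left(-4 + \left(1 + g\right)\right)}{4} = - \frac{\left(-1 + g\right) \left(-3 + g\right)}{4}$)
$-24246 - \left(f{\left(-6 \right)} - -1452\right) = -24246 - \left(\left(- \frac{3}{4} - 6 - \frac{\left(-6\right)^{2}}{4}\right) - -1452\right) = -24246 - \left(\left(- \frac{3}{4} - 6 - 9\right) + 1452\right) = -24246 - \left(- \frac{63}{4} + 1452\right) = -24246 - \frac{5745}{4} = - \frac{102729}{4}$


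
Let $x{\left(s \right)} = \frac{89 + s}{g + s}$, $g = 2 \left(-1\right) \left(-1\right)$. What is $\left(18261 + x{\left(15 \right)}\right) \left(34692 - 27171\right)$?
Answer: $\frac{2335578861}{17} \approx 1.3739 \cdot 10^{8}$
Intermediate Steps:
$g = 2$ ($g = \left(-2\right) \left(-1\right) = 2$)
$x{\left(s \right)} = \frac{89 + s}{2 + s}$
$\left(18261 + x{\left(15 \right)}\right) \left(34692 - 27171\right) = \left(18261 + \frac{89 + 15}{2 + 15}\right) \left(34692 - 27171\right) = \left(18261 + \frac{1}{17} \cdot 104\right) 7521 = \left(18261 + \frac{104}{17}\right) 7521 = \frac{310541}{17} \cdot 7521 = \frac{2335578861}{17}$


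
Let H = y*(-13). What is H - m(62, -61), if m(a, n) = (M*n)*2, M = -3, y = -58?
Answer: 388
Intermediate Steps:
H = 754 (H = -58*(-13) = 754)
m(a, n) = -6*n (m(a, n) = -3*n*2 = -6*n)
H - m(62, -61) = 754 - (-6)*(-61) = 754 - 1*366 = 754 - 366 = 388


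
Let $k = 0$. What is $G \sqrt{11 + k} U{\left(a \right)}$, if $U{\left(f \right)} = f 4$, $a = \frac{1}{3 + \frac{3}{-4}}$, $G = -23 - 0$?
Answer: $- \frac{368 \sqrt{11}}{9} \approx -135.61$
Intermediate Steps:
$G = -23$ ($G = -23 + 0 = -23$)
$a = \frac{4}{9}$ ($a = \frac{1}{3 + 3 \left(- \frac{1}{4}\right)} = \frac{1}{3 - \frac{3}{4}} = \frac{1}{\frac{9}{4}} = \frac{4}{9} \approx 0.44444$)
$U{\left(f \right)} = 4 f$
$G \sqrt{11 + k} U{\left(a \right)} = - 23 \sqrt{11 + 0} \cdot 4 \cdot \frac{4}{9} = - 23 \sqrt{11} \cdot \frac{16}{9} = - \frac{368 \sqrt{11}}{9}$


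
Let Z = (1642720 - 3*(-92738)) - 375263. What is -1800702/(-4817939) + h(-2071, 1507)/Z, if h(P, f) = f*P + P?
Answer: -422877870890/256791330761 ≈ -1.6468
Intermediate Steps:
h(P, f) = P + P*f (h(P, f) = P*f + P = P + P*f)
Z = 1545671 (Z = (1642720 + 278214) - 375263 = 1920934 - 375263 = 1545671)
-1800702/(-4817939) + h(-2071, 1507)/Z = -1800702/(-4817939) - 2071*(1 + 1507)/1545671 = -1800702*(-1/4817939) - 2071*1508*(1/1545671) = 1800702/4817939 - 3123068*1/1545671 = 1800702/4817939 - 107692/53299 = -422877870890/256791330761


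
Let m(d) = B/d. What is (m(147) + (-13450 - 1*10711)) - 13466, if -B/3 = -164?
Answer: -1843559/49 ≈ -37624.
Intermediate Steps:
B = 492 (B = -3*(-164) = 492)
m(d) = 492/d
(m(147) + (-13450 - 1*10711)) - 13466 = (492/147 + (-13450 - 1*10711)) - 13466 = (492*(1/147) + (-13450 - 10711)) - 13466 = (164/49 - 24161) - 13466 = -1183725/49 - 13466 = -1843559/49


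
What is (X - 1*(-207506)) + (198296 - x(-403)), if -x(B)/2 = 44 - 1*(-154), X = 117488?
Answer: 523686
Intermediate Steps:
x(B) = -396 (x(B) = -2*(44 - 1*(-154)) = -2*(44 + 154) = -2*198 = -396)
(X - 1*(-207506)) + (198296 - x(-403)) = (117488 - 1*(-207506)) + (198296 - 1*(-396)) = (117488 + 207506) + (198296 + 396) = 324994 + 198692 = 523686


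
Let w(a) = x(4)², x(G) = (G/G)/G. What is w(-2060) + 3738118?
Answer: 59809889/16 ≈ 3.7381e+6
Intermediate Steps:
x(G) = 1/G
w(a) = 1/16 (w(a) = (1/4)² = (¼)² = 1/16)
w(-2060) + 3738118 = 1/16 + 3738118 = 59809889/16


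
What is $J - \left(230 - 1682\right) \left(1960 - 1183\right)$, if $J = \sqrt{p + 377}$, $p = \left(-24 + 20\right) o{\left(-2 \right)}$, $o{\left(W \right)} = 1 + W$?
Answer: $1128204 + \sqrt{381} \approx 1.1282 \cdot 10^{6}$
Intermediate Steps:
$p = 4$ ($p = \left(-24 + 20\right) \left(1 - 2\right) = \left(-4\right) \left(-1\right) = 4$)
$J = \sqrt{381}$ ($J = \sqrt{4 + 377} = \sqrt{381} \approx 19.519$)
$J - \left(230 - 1682\right) \left(1960 - 1183\right) = \sqrt{381} - \left(230 - 1682\right) \left(1960 - 1183\right) = \sqrt{381} - \left(-1452\right) 777 = \sqrt{381} - -1128204 = \sqrt{381} + 1128204 = 1128204 + \sqrt{381}$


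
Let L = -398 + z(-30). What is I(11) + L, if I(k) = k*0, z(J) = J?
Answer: -428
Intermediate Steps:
I(k) = 0
L = -428 (L = -398 - 30 = -428)
I(11) + L = 0 - 428 = -428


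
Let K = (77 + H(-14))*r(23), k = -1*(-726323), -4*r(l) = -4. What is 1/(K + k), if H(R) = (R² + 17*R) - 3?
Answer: 1/726355 ≈ 1.3767e-6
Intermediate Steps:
r(l) = 1 (r(l) = -¼*(-4) = 1)
H(R) = -3 + R² + 17*R
k = 726323
K = 32 (K = (77 + (-3 + (-14)² + 17*(-14)))*1 = (77 + (-3 + 196 - 238))*1 = (77 - 45)*1 = 32*1 = 32)
1/(K + k) = 1/(32 + 726323) = 1/726355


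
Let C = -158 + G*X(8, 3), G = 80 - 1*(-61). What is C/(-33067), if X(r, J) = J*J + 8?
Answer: -2239/33067 ≈ -0.067711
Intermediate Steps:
X(r, J) = 8 + J**2 (X(r, J) = J**2 + 8 = 8 + J**2)
G = 141 (G = 80 + 61 = 141)
C = 2239 (C = -158 + 141*(8 + 3**2) = -158 + 141*(8 + 9) = -158 + 141*17 = -158 + 2397 = 2239)
C/(-33067) = 2239/(-33067) = 2239*(-1/33067) = -2239/33067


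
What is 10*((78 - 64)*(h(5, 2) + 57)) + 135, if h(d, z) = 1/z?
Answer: 8185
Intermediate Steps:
10*((78 - 64)*(h(5, 2) + 57)) + 135 = 10*((78 - 64)*(1/2 + 57)) + 135 = 10*(14*(½ + 57)) + 135 = 10*(14*(115/2)) + 135 = 10*805 + 135 = 8050 + 135 = 8185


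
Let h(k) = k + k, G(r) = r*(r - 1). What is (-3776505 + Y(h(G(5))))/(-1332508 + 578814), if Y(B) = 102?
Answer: 3776403/753694 ≈ 5.0105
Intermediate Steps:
G(r) = r*(-1 + r)
h(k) = 2*k
(-3776505 + Y(h(G(5))))/(-1332508 + 578814) = (-3776505 + 102)/(-1332508 + 578814) = -3776403/(-753694) = -3776403*(-1/753694) = 3776403/753694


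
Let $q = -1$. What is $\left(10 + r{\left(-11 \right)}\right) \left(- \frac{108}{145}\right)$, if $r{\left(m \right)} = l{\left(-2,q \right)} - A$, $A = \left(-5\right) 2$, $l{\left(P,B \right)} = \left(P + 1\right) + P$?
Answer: $- \frac{1836}{145} \approx -12.662$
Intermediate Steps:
$l{\left(P,B \right)} = 1 + 2 P$ ($l{\left(P,B \right)} = \left(1 + P\right) + P = 1 + 2 P$)
$A = -10$
$r{\left(m \right)} = 7$ ($r{\left(m \right)} = \left(1 + 2 \left(-2\right)\right) - -10 = \left(1 - 4\right) + 10 = -3 + 10 = 7$)
$\left(10 + r{\left(-11 \right)}\right) \left(- \frac{108}{145}\right) = \left(10 + 7\right) \left(- \frac{108}{145}\right) = 17 \left(\left(-108\right) \frac{1}{145}\right) = 17 \left(- \frac{108}{145}\right) = - \frac{1836}{145}$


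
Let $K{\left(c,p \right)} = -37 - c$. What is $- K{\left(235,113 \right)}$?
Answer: $272$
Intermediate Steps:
$- K{\left(235,113 \right)} = - (-37 - 235) = \left(-1\right) \left(-272\right) = 272$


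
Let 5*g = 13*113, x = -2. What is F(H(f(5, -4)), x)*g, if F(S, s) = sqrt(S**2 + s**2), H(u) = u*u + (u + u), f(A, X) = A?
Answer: 1469*sqrt(1229)/5 ≈ 10300.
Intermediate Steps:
H(u) = u**2 + 2*u
g = 1469/5 (g = (13*113)/5 = (1/5)*1469 = 1469/5 ≈ 293.80)
F(H(f(5, -4)), x)*g = sqrt((5*(2 + 5))**2 + (-2)**2)*(1469/5) = sqrt((5*7)**2 + 4)*(1469/5) = sqrt(35**2 + 4)*(1469/5) = sqrt(1225 + 4)*(1469/5) = sqrt(1229)*(1469/5) = 1469*sqrt(1229)/5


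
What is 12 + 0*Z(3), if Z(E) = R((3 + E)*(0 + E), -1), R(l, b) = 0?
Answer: 12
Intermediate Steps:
Z(E) = 0
12 + 0*Z(3) = 12 + 0*0 = 12 + 0 = 12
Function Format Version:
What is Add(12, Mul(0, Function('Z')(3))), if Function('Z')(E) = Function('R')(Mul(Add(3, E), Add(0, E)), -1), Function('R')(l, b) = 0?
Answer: 12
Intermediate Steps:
Function('Z')(E) = 0
Add(12, Mul(0, Function('Z')(3))) = Add(12, Mul(0, 0)) = Add(12, 0) = 12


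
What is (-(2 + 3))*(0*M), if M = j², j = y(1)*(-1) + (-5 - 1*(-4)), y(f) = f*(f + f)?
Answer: 0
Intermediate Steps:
y(f) = 2*f² (y(f) = f*(2*f) = 2*f²)
j = -3 (j = (2*1²)*(-1) + (-5 - 1*(-4)) = (2*1)*(-1) + (-5 + 4) = 2*(-1) - 1 = -2 - 1 = -3)
M = 9 (M = (-3)² = 9)
(-(2 + 3))*(0*M) = (-(2 + 3))*(0*9) = -1*5*0 = -5*0 = 0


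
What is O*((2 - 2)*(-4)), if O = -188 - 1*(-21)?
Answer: 0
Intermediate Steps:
O = -167 (O = -188 + 21 = -167)
O*((2 - 2)*(-4)) = -167*(2 - 2)*(-4) = -0*(-4) = -167*0 = 0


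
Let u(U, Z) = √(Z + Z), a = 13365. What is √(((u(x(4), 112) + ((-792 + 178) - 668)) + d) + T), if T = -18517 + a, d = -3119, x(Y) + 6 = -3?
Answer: √(-9553 + 4*√14) ≈ 97.663*I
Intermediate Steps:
x(Y) = -9 (x(Y) = -6 - 3 = -9)
T = -5152 (T = -18517 + 13365 = -5152)
u(U, Z) = √2*√Z (u(U, Z) = √(2*Z) = √2*√Z)
√(((u(x(4), 112) + ((-792 + 178) - 668)) + d) + T) = √(((√2*√112 + ((-792 + 178) - 668)) - 3119) - 5152) = √(((√2*(4*√7) + (-614 - 668)) - 3119) - 5152) = √(((4*√14 - 1282) - 3119) - 5152) = √(((-1282 + 4*√14) - 3119) - 5152) = √((-4401 + 4*√14) - 5152) = √(-9553 + 4*√14)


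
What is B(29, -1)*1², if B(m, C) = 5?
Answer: 5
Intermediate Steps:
B(29, -1)*1² = 5*1² = 5*1 = 5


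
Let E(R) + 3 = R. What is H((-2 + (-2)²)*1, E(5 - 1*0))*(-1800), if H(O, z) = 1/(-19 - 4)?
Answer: 1800/23 ≈ 78.261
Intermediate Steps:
E(R) = -3 + R
H(O, z) = -1/23 (H(O, z) = 1/(-23) = -1/23)
H((-2 + (-2)²)*1, E(5 - 1*0))*(-1800) = -1/23*(-1800) = 1800/23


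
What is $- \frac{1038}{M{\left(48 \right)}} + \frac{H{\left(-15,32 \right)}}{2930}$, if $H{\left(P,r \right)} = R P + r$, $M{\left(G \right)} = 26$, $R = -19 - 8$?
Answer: $- \frac{1514989}{38090} \approx -39.774$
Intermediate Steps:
$R = -27$ ($R = -19 - 8 = -27$)
$H{\left(P,r \right)} = r - 27 P$ ($H{\left(P,r \right)} = - 27 P + r = r - 27 P$)
$- \frac{1038}{M{\left(48 \right)}} + \frac{H{\left(-15,32 \right)}}{2930} = - \frac{1038}{26} + \frac{32 - -405}{2930} = \left(-1038\right) \frac{1}{26} + \left(32 + 405\right) \frac{1}{2930} = - \frac{519}{13} + 437 \cdot \frac{1}{2930} = - \frac{519}{13} + \frac{437}{2930} = - \frac{1514989}{38090}$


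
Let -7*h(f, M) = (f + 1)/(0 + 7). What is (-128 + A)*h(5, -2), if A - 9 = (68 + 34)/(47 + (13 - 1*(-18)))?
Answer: 9180/637 ≈ 14.411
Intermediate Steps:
A = 134/13 (A = 9 + (68 + 34)/(47 + (13 - 1*(-18))) = 9 + 102/(47 + (13 + 18)) = 9 + 102/(47 + 31) = 9 + 102/78 = 9 + 102*(1/78) = 9 + 17/13 = 134/13 ≈ 10.308)
h(f, M) = -1/49 - f/49 (h(f, M) = -(f + 1)/(7*(0 + 7)) = -(1 + f)/(7*7) = -(⅐ + f/7)/7 = -1/49 - f/49)
(-128 + A)*h(5, -2) = (-128 + 134/13)*(-1/49 - 1/49*5) = -1530*(-1/49 - 5/49)/13 = -1530/13*(-6/49) = 9180/637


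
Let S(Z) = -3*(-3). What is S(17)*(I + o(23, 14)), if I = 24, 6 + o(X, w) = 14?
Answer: 288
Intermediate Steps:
o(X, w) = 8 (o(X, w) = -6 + 14 = 8)
S(Z) = 9
S(17)*(I + o(23, 14)) = 9*(24 + 8) = 9*32 = 288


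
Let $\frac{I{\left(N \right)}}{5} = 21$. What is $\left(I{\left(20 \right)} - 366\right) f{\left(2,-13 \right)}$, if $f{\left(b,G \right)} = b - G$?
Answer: $-3915$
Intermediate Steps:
$I{\left(N \right)} = 105$ ($I{\left(N \right)} = 5 \cdot 21 = 105$)
$\left(I{\left(20 \right)} - 366\right) f{\left(2,-13 \right)} = \left(105 - 366\right) \left(2 - -13\right) = - 261 \left(2 + 13\right) = \left(-261\right) 15 = -3915$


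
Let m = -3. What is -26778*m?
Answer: 80334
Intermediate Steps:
-26778*m = -26778*(-3) = 80334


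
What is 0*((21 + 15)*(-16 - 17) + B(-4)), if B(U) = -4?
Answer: 0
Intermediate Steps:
0*((21 + 15)*(-16 - 17) + B(-4)) = 0*((21 + 15)*(-16 - 17) - 4) = 0*(36*(-33) - 4) = 0*(-1188 - 4) = 0*(-1192) = 0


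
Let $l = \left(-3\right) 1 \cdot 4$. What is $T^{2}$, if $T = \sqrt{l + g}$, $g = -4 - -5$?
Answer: $-11$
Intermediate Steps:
$g = 1$ ($g = -4 + 5 = 1$)
$l = -12$ ($l = \left(-3\right) 4 = -12$)
$T = i \sqrt{11}$ ($T = \sqrt{-12 + 1} = \sqrt{-11} = i \sqrt{11} \approx 3.3166 i$)
$T^{2} = \left(i \sqrt{11}\right)^{2} = -11$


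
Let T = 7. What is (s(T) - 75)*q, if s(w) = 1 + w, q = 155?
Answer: -10385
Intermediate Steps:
(s(T) - 75)*q = ((1 + 7) - 75)*155 = (8 - 75)*155 = -67*155 = -10385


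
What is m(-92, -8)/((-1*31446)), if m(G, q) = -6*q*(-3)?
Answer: 8/1747 ≈ 0.0045793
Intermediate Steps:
m(G, q) = 18*q
m(-92, -8)/((-1*31446)) = (18*(-8))/((-1*31446)) = -144/(-31446) = -144*(-1/31446) = 8/1747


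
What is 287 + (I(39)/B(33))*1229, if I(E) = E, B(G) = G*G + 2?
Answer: 361048/1091 ≈ 330.93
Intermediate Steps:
B(G) = 2 + G² (B(G) = G² + 2 = 2 + G²)
287 + (I(39)/B(33))*1229 = 287 + (39/(2 + 33²))*1229 = 287 + (39/(2 + 1089))*1229 = 287 + (39/1091)*1229 = 287 + 47931/1091 = 361048/1091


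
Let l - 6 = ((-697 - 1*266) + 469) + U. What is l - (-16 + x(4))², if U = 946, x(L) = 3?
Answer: 289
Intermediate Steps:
l = 458 (l = 6 + (((-697 - 1*266) + 469) + 946) = 6 + (((-697 - 266) + 469) + 946) = 6 + ((-963 + 469) + 946) = 6 + (-494 + 946) = 6 + 452 = 458)
l - (-16 + x(4))² = 458 - (-16 + 3)² = 458 - 1*(-13)² = 458 - 1*169 = 458 - 169 = 289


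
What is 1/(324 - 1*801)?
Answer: -1/477 ≈ -0.0020964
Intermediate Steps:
1/(324 - 1*801) = 1/(324 - 801) = 1/(-477) = -1/477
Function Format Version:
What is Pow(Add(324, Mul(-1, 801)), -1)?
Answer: Rational(-1, 477) ≈ -0.0020964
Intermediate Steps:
Pow(Add(324, Mul(-1, 801)), -1) = Pow(Add(324, -801), -1) = Pow(-477, -1) = Rational(-1, 477)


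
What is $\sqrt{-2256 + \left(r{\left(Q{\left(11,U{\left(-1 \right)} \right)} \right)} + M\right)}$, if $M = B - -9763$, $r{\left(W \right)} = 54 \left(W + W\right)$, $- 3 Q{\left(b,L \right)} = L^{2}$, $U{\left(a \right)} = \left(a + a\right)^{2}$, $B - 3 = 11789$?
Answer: $79 \sqrt{3} \approx 136.83$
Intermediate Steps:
$B = 11792$ ($B = 3 + 11789 = 11792$)
$U{\left(a \right)} = 4 a^{2}$ ($U{\left(a \right)} = \left(2 a\right)^{2} = 4 a^{2}$)
$Q{\left(b,L \right)} = - \frac{L^{2}}{3}$
$r{\left(W \right)} = 108 W$ ($r{\left(W \right)} = 54 \cdot 2 W = 108 W$)
$M = 21555$ ($M = 11792 - -9763 = 11792 + 9763 = 21555$)
$\sqrt{-2256 + \left(r{\left(Q{\left(11,U{\left(-1 \right)} \right)} \right)} + M\right)} = \sqrt{-2256 + \left(108 \left(- \frac{\left(4 \left(-1\right)^{2}\right)^{2}}{3}\right) + 21555\right)} = \sqrt{-2256 + \left(108 \left(- \frac{\left(4 \cdot 1\right)^{2}}{3}\right) + 21555\right)} = \sqrt{-2256 + \left(108 \left(- \frac{4^{2}}{3}\right) + 21555\right)} = \sqrt{-2256 + \left(108 \left(\left(- \frac{1}{3}\right) 16\right) + 21555\right)} = \sqrt{-2256 + \left(108 \left(- \frac{16}{3}\right) + 21555\right)} = \sqrt{-2256 + \left(-576 + 21555\right)} = \sqrt{-2256 + 20979} = \sqrt{18723} = 79 \sqrt{3}$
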